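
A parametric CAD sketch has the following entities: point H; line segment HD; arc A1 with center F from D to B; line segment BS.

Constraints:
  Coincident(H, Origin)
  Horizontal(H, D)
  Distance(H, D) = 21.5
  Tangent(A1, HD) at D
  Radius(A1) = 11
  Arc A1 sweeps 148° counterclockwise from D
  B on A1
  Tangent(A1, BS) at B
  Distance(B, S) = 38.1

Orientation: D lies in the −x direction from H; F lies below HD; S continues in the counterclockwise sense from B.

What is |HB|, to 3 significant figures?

34.1

H is at the origin; H and D share the same y with |HD| = 21.5 and D on the −x side, so D = (-21.5, 0.00). Tangency of A1 to HD means the radius FD is perpendicular to HD, so F = D + (0, -11) = (-21.5, -11.0). On A1, D sits at bearing 90° from F; a 148° counterclockwise sweep puts B at bearing 238°, so B = F + 11.0·(cos 238°, sin 238°) = (-27.3, -20.3). Then |HB| = |B − H| = 34.1.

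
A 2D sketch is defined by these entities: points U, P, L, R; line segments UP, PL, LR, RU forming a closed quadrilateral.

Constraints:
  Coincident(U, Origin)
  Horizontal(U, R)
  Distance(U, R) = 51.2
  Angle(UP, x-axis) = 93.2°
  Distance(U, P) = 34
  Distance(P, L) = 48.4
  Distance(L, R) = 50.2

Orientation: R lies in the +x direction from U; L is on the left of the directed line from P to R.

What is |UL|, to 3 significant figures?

66.3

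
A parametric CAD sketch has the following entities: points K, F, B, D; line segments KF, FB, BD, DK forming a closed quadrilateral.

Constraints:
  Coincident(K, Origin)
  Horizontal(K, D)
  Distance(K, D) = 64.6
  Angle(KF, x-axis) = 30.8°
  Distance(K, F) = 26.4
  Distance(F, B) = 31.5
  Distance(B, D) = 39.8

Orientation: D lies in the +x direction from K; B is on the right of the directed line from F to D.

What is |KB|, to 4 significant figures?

33.64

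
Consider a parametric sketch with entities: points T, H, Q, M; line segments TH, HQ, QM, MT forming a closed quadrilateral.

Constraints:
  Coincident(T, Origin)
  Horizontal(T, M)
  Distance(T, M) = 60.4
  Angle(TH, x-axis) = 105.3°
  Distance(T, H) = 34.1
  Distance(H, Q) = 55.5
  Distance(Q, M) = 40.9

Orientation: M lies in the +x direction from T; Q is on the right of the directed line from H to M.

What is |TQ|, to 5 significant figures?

25.491

T is at the origin; TM is horizontal with |TM| = 60.4 and M in +x, so M = (60.4, 0). TH runs at 105.3° with |TH| = 34.1, so H = (-8.9981, 32.891). Q is determined by |HQ| = 55.5 and |QM| = 40.9 together: it lies at the intersection of circle(H, 55.5) and circle(M, 40.9). With |HM| = 76.798, the foot of the radical line on HM is 47.562 from H and the perpendicular offset is √(55.5² − 47.562²) = 28.602. Taking the right-of-HM solution: Q = (21.731, -13.325).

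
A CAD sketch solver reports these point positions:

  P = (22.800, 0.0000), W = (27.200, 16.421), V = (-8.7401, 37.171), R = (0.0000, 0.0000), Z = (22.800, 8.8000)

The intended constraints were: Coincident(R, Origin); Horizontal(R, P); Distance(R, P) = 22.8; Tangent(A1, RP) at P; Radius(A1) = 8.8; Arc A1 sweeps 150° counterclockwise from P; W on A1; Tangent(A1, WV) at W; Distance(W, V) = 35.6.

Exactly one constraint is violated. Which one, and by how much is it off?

Distance(W, V) = 35.6 — off by 5.90.

R = (0.00, 0.00) ✓; R.y = 0.00, P.y = 0.00 ✓; |RP| = 22.80 ✓; ∠(ZP, PR) = 90.00° ✓; |ZP| = 8.800 ✓; bearing(Z→W) − bearing(Z→P) = 150.0° ✓; |ZW| = 8.800 ✓; ∠(ZW, WV) = 90.00° ✓; |WV| = 41.50 ✗.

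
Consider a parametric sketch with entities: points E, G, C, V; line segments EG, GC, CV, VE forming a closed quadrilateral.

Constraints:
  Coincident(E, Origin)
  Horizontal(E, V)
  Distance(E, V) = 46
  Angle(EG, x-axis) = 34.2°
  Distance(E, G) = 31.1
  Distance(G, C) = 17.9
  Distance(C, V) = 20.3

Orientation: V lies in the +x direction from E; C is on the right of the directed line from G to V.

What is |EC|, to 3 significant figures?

25.7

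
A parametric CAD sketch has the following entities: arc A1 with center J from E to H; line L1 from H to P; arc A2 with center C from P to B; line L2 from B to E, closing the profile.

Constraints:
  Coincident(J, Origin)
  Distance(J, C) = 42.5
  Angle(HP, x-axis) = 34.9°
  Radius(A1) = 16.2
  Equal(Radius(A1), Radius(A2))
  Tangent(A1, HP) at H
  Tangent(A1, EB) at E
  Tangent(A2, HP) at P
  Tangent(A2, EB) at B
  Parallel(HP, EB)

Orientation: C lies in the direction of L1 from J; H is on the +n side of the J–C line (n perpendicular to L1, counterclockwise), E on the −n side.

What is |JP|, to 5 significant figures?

45.483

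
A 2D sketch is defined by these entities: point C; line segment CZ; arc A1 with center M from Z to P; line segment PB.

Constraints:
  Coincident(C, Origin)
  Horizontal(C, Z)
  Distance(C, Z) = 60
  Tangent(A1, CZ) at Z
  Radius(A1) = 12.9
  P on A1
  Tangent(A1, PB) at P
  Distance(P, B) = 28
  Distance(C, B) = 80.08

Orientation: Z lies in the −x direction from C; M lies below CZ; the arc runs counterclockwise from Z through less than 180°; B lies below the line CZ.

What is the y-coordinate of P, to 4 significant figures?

-15.19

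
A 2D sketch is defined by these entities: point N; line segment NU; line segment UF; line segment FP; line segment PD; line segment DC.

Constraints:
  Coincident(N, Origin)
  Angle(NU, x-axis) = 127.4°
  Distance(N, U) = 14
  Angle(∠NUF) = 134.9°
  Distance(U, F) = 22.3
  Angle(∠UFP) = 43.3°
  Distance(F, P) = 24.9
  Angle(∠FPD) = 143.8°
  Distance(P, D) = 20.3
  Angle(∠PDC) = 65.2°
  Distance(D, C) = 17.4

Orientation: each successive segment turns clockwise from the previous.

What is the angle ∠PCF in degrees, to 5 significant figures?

48.656°

∠FPD = 143.8° gives PD at -90.600° from the x-axis; with |PD| = 20.3, D = (8.7669, -7.3244). ∠PDC = 65.2° gives DC at 154.60° from the x-axis; with |DC| = 17.4, C = (-6.9511, 0.13911). Then cos ∠PCF = CP·CF / (|CP||CF|), giving 48.656°.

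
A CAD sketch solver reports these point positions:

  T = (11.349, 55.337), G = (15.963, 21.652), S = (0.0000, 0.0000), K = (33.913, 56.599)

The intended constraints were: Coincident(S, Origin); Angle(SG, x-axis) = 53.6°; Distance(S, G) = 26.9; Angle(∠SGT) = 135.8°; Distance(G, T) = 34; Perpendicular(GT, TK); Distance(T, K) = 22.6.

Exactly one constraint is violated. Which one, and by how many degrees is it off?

Perpendicular(GT, TK) — off by 4.60°.

S = (0.00, 0.00) ✓; SG at 53.60° ✓; |SG| = 26.90 ✓; ∠SGT = 135.8° ✓; |GT| = 34.00 ✓; ∠(GT, TK) = 94.60° ✗; |TK| = 22.60 ✓.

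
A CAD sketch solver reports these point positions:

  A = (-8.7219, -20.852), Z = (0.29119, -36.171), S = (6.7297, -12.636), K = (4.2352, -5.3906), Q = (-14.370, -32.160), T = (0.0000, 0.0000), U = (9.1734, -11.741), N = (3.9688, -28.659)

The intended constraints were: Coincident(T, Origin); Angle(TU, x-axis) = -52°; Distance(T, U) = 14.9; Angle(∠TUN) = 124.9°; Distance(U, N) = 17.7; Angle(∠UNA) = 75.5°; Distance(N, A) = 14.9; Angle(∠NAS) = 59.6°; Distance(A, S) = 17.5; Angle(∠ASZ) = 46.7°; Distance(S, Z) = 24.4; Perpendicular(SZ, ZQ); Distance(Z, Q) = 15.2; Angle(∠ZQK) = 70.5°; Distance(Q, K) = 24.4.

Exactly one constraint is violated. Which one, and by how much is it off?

Distance(Q, K) = 24.4 — off by 8.20.

T = (0.00, 0.00) ✓; TU at -52.00° ✓; |TU| = 14.90 ✓; ∠TUN = 124.9° ✓; |UN| = 17.70 ✓; ∠UNA = 75.50° ✓; |NA| = 14.90 ✓; ∠NAS = 59.60° ✓; |AS| = 17.50 ✓; ∠ASZ = 46.70° ✓; |SZ| = 24.40 ✓; ∠(SZ, ZQ) = 90.00° ✓; |ZQ| = 15.20 ✓; ∠ZQK = 70.50° ✓; |QK| = 32.60 ✗.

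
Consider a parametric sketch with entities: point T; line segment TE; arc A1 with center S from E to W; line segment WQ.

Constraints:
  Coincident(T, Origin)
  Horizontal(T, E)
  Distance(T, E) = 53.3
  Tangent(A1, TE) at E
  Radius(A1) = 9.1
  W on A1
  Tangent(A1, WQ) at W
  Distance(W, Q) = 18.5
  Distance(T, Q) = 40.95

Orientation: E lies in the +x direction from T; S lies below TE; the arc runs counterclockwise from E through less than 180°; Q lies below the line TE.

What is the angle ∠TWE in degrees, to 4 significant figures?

145.7°

T is at the origin; T and E share the same y with |TE| = 53.3 and E on the +x side, so E = (53.30, 0.000). Tangency of A1 to TE means the radius SE is perpendicular to TE, so S = E + (0, -9.1) = (53.30, -9.100). Since SW ⟂ WQ (tangency), |SQ| = √(9.1² + 18.5²) = 20.62 regardless of where W sits on A1. So Q lies on both circle(T, 40.95) and circle(S, 20.62); the below-TE intersection is Q = (35.77, -19.94). W is the foot of the tangent from Q: W = (45.59, -4.268).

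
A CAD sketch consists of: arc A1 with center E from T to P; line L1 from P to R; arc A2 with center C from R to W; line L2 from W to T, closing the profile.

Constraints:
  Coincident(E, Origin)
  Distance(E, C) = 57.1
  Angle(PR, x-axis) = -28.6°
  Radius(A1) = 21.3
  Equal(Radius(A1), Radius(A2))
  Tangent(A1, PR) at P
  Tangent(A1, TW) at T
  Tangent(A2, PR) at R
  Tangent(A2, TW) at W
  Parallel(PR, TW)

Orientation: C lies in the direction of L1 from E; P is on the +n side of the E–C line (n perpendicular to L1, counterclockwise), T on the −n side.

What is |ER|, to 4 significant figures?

60.94

The slot axis is L1's direction at -28.6°, so u = (cos -28.6°, sin -28.6°) = (0.8780, -0.4787) and n = (−sin -28.6°, cos -28.6°) = (0.4787, 0.8780). E is at the origin and C lies 57.1 along u from E, so C = 57.1·u = (50.13, -27.33). Tangency of A1 to both parallel lines with radius 21.3 puts P and T at E ± 21.3·n: P = (10.20, 18.70), T = (-10.20, -18.70). Equal radii place R and W the same way about C: R = C + 21.3·n = (60.33, -8.632), W = C − 21.3·n = (39.94, -46.03). Then |ER| = |R − E| = 60.94.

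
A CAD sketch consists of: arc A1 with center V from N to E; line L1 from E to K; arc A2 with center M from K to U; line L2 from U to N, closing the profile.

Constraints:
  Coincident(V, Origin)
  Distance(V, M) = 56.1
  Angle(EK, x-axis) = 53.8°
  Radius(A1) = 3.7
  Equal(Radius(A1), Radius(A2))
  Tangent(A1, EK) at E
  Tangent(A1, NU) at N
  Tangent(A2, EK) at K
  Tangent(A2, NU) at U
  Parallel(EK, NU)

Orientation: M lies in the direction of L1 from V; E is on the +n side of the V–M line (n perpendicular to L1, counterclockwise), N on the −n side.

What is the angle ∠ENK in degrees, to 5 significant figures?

82.486°

The slot axis is L1's direction at 53.8°, so u = (cos 53.8°, sin 53.8°) = (0.59061, 0.80696) and n = (−sin 53.8°, cos 53.8°) = (-0.80696, 0.59061). V is at the origin and M lies 56.1 along u from V, so M = 56.1·u = (33.133, 45.270). Tangency of A1 to both parallel lines with radius 3.7 puts E and N at V ± 3.7·n: E = (-2.9858, 2.1852), N = (2.9858, -2.1852). Equal radii place K and U the same way about M: K = M + 3.7·n = (30.147, 47.456), U = M − 3.7·n = (36.119, 43.085). Then cos ∠ENK = NE·NK / (|NE||NK|), giving 82.486°.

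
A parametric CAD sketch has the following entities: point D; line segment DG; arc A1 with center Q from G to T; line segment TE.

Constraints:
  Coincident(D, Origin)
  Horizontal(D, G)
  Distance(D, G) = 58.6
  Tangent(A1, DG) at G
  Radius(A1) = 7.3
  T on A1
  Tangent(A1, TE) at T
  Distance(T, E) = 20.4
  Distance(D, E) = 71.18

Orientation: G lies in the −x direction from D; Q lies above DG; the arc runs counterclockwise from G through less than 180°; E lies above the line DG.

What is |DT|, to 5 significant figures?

54.177

Checks: ∠(QG, GD) = 90.00° ✓; |QT| = 7.300 ✓; ∠(QT, TE) = 90.00° ✓; |TE| = 20.40 ✓; |DE| = 71.18 ✓.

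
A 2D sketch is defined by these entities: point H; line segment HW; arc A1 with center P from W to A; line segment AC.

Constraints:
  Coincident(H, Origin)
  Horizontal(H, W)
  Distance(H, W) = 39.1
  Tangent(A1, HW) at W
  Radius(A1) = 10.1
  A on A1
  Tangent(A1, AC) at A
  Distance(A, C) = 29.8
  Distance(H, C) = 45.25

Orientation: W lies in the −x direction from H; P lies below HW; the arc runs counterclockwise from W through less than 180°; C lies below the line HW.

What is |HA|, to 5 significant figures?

49.259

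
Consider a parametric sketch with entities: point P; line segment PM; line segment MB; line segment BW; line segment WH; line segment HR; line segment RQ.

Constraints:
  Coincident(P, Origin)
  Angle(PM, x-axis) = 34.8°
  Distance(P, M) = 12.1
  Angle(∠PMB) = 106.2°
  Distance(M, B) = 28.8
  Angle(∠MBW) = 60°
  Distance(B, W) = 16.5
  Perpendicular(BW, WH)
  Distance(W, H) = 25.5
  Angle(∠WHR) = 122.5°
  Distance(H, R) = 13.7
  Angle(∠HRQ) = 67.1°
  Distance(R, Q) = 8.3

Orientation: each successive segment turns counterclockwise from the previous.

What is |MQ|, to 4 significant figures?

10.84

P is at the origin; PM runs at 34.8° with length 12.1, so M = (9.936, 6.906). ∠PMB = 106.2° gives MB at 108.6° from the x-axis; with |MB| = 28.8, B = (0.7499, 34.20). ∠MBW = 60.0° gives BW at -131.4° from the x-axis; with |BW| = 16.5, W = (-10.16, 21.82). BW ⟂ WH, so WH runs at -41.40°; with |WH| = 25.5, H = (8.966, 4.961). ∠WHR = 122.5° gives HR at 16.10° from the x-axis; with |HR| = 13.7, R = (22.13, 8.760). ∠HRQ = 67.1° gives RQ at 129.0° from the x-axis; with |RQ| = 8.3, Q = (16.91, 15.21). Then |MQ| = |Q − M| = 10.84.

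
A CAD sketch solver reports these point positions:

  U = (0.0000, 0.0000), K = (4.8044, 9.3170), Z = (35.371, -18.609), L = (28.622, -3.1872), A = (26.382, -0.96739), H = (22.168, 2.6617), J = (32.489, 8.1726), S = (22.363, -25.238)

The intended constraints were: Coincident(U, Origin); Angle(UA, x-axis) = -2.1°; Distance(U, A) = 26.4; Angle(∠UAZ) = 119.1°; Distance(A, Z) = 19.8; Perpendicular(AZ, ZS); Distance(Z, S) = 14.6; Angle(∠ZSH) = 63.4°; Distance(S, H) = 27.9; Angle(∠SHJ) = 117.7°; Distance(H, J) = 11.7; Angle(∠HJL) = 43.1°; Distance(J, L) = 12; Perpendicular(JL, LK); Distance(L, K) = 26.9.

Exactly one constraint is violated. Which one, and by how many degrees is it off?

Perpendicular(JL, LK) — off by 8.90°.

U = (0.00, 0.00) ✓; UA at -2.100° ✓; |UA| = 26.40 ✓; ∠UAZ = 119.1° ✓; |AZ| = 19.80 ✓; ∠(AZ, ZS) = 90.00° ✓; |ZS| = 14.60 ✓; ∠ZSH = 63.40° ✓; |SH| = 27.90 ✓; ∠SHJ = 117.7° ✓; |HJ| = 11.70 ✓; ∠HJL = 43.10° ✓; |JL| = 12.00 ✓; ∠(JL, LK) = 98.90° ✗; |LK| = 26.90 ✓.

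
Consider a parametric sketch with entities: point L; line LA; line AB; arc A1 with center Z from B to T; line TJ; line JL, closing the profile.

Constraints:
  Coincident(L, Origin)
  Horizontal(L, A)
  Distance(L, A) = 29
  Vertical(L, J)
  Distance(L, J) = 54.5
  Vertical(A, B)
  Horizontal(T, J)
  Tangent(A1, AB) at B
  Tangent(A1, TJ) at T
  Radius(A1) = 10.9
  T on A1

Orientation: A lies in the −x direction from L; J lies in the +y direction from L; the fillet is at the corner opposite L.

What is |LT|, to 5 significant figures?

57.427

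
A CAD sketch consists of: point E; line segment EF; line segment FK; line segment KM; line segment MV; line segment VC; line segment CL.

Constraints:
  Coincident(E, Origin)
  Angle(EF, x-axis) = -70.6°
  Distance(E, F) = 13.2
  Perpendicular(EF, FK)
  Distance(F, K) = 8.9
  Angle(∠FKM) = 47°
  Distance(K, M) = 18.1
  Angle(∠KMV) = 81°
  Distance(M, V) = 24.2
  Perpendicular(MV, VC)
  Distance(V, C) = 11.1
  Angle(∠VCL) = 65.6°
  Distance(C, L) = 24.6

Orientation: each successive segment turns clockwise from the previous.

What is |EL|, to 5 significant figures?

4.2843

E is at the origin; EF runs at -70.6° with length 13.2, so F = (4.3845, -12.451). EF is perpendicular to FK, so FK runs at -160.60°; with |FK| = 8.9, K = (-4.0102, -15.407). ∠FKM = 47.0° gives KM at 66.400° from the x-axis; with |KM| = 18.1, M = (3.2362, 1.1794). ∠KMV = 81.0° gives MV at -32.600° from the x-axis; with |MV| = 24.2, V = (23.624, -11.859). MV is perpendicular to VC, so VC runs at -122.60°; with |VC| = 11.1, C = (17.643, -21.210). ∠VCL = 65.6° gives CL at 123.00° from the x-axis; with |CL| = 24.6, L = (4.2450, -0.57879). Then |EL| = |L − E| = 4.2843.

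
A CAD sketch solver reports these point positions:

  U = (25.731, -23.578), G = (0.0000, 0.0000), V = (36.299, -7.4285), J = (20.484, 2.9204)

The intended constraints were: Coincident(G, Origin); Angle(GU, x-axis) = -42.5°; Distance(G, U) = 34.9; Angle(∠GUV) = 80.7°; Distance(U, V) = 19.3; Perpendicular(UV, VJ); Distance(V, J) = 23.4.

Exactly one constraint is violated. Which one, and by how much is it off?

Distance(V, J) = 23.4 — off by 4.50.

G = (0.00, 0.00) ✓; GU at -42.50° ✓; |GU| = 34.90 ✓; ∠GUV = 80.70° ✓; |UV| = 19.30 ✓; ∠(UV, VJ) = 90.00° ✓; |VJ| = 18.90 ✗.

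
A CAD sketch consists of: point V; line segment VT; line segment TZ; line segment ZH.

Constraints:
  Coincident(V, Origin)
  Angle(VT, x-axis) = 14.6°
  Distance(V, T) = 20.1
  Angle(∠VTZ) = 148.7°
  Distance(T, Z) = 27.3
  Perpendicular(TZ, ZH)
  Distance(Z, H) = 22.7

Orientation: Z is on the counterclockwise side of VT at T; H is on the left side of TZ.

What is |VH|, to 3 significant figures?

46.1

V is at the origin; VT runs at 14.6° with length 20.1, so T = 20.1·(cos 14.6°, sin 14.6°) = (19.5, 5.07). ∠VTZ = 148.7°, so TZ runs at 14.6° + (180° − 148.7°) = 45.9° from the x-axis; with |TZ| = 27.3, Z = T + 27.3·(cos 45.9°, sin 45.9°) = (38.4, 24.7). TZ is perpendicular to ZH; with |ZH| = 22.7 on the left of TZ, H = Z + 22.7·(-0.718, 0.696) = (22.1, 40.5). Then |VH| = |H − V| = 46.1.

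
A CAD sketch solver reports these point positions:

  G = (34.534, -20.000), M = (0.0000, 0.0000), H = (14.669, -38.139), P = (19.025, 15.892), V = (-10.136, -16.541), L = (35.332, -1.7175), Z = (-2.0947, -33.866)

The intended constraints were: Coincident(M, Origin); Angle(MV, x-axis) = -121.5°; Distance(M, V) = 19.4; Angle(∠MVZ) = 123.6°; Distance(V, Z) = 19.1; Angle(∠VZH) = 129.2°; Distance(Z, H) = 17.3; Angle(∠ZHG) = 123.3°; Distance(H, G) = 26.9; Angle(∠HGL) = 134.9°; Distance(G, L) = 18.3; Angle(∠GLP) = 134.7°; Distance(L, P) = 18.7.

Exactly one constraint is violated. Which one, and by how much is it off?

Distance(L, P) = 18.7 — off by 5.30.

M = (0.00, 0.00) ✓; MV at -121.5° ✓; |MV| = 19.40 ✓; ∠MVZ = 123.6° ✓; |VZ| = 19.10 ✓; ∠VZH = 129.2° ✓; |ZH| = 17.30 ✓; ∠ZHG = 123.3° ✓; |HG| = 26.90 ✓; ∠HGL = 134.9° ✓; |GL| = 18.30 ✓; ∠GLP = 134.7° ✓; |LP| = 24.00 ✗.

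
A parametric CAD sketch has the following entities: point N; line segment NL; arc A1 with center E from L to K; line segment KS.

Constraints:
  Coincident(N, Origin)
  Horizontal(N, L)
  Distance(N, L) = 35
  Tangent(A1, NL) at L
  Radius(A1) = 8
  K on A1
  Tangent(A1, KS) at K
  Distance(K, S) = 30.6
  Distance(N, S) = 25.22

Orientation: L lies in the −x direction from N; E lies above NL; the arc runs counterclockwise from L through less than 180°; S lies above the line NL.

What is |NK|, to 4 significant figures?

29.43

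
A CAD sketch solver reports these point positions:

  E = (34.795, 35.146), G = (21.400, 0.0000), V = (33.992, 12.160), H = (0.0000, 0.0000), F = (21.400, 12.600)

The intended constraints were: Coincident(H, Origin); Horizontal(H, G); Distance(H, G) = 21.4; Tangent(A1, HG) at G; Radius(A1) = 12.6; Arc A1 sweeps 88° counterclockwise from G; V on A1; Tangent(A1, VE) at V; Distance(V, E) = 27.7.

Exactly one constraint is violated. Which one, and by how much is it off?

Distance(V, E) = 27.7 — off by 4.70.

H = (0.00, 0.00) ✓; H.y = 0.00, G.y = 0.00 ✓; |HG| = 21.40 ✓; ∠(FG, GH) = 90.00° ✓; |FG| = 12.60 ✓; bearing(F→V) − bearing(F→G) = 88.00° ✓; |FV| = 12.60 ✓; ∠(FV, VE) = 90.00° ✓; |VE| = 23.00 ✗.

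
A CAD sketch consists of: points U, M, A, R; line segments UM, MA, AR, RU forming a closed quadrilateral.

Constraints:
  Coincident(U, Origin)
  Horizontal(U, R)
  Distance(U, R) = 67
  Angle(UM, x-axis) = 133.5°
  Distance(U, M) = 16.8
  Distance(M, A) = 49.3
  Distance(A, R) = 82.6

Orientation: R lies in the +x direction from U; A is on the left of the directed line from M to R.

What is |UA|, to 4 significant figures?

58.07

Checks: UM at 133.5° ✓; |MA| = 49.30 ✓; |AR| = 82.60 ✓.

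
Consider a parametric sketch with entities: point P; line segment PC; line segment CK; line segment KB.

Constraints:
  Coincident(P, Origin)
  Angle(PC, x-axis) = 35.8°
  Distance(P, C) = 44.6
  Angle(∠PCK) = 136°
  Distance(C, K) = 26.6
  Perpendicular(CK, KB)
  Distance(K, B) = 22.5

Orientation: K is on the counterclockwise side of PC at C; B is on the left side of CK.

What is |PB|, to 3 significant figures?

59.3

P is at the origin; PC runs at 35.8° with length 44.6, so C = 44.6·(cos 35.8°, sin 35.8°) = (36.2, 26.1). ∠PCK = 136.0°, so CK runs at 35.8° + (180° − 136.0°) = 79.8° from the x-axis; with |CK| = 26.6, K = C + 26.6·(cos 79.8°, sin 79.8°) = (40.9, 52.3). CK is perpendicular to KB; with |KB| = 22.5 on the left of CK, B = K + 22.5·(-0.984, 0.177) = (18.7, 56.3). Then |PB| = |B − P| = 59.3.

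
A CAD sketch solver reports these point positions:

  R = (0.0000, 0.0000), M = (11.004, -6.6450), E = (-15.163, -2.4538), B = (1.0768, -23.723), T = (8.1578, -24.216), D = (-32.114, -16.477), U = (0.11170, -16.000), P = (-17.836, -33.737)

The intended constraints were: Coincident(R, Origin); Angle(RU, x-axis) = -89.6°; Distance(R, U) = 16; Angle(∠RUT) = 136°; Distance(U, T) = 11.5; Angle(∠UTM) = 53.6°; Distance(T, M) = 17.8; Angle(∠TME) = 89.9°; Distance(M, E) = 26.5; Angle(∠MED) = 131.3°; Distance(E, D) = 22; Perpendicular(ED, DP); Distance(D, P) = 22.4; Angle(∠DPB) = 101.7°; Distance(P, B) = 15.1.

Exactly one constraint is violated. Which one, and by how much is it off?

Distance(P, B) = 15.1 — off by 6.30.

R = (0.00, 0.00) ✓; RU at -89.60° ✓; |RU| = 16.00 ✓; ∠RUT = 136.0° ✓; |UT| = 11.50 ✓; ∠UTM = 53.60° ✓; |TM| = 17.80 ✓; ∠TME = 89.90° ✓; |ME| = 26.50 ✓; ∠MED = 131.3° ✓; |ED| = 22.00 ✓; ∠(ED, DP) = 90.00° ✓; |DP| = 22.40 ✓; ∠DPB = 101.7° ✓; |PB| = 21.40 ✗.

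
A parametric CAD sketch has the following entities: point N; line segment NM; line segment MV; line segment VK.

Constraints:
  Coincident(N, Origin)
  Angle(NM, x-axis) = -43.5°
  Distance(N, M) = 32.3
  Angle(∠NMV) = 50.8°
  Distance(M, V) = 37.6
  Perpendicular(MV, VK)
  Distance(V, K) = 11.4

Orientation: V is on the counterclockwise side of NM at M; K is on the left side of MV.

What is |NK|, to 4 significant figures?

21.93

N is at the origin; NM runs at -43.5° with length 32.3, so M = 32.3·(cos -43.5°, sin -43.5°) = (23.43, -22.23). ∠NMV = 50.8°, so MV runs at -43.5° + (180° − 50.8°) = 85.70° from the x-axis; with |MV| = 37.6, V = M + 37.6·(cos 85.70°, sin 85.70°) = (26.25, 15.26). MV ⟂ VK; with |VK| = 11.4 on the left of MV, K = V + 11.4·(-0.9972, 0.07498) = (14.88, 16.12). Then |NK| = |K − N| = 21.93.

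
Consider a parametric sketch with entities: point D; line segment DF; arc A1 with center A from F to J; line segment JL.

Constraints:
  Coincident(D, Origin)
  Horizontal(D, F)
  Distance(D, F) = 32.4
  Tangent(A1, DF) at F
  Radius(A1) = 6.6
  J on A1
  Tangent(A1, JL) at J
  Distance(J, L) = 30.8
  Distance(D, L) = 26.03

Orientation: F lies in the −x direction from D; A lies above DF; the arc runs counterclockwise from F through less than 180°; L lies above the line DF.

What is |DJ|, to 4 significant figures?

27.58

D is at the origin; DF is horizontal with |DF| = 32.4 and F on the −x side, so F = (-32.40, 0.000). The tangent condition forces AF to be normal to DF, so A = F + (0, 6.6) = (-32.40, 6.600). Since AJ ⟂ JL (tangency), |AL| = √(6.6² + 30.8²) = 31.50 regardless of where J sits on A1. So L lies on both circle(D, 26.03) and circle(A, 31.50); the above-DF intersection is L = (-6.904, 25.10). J is the foot of the tangent from L: J = (-27.49, 2.189).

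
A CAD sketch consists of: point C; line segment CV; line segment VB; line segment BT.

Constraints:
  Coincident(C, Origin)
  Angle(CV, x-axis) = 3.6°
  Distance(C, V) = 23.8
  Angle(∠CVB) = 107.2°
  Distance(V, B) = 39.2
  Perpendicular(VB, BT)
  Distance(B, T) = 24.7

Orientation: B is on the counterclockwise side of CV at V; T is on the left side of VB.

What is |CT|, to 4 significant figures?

46.28

C is at the origin; CV runs at 3.6° with length 23.8, so V = 23.8·(cos 3.6°, sin 3.6°) = (23.75, 1.494). ∠CVB = 107.2°, so VB runs at 3.6° + (180° − 107.2°) = 76.40° from the x-axis; with |VB| = 39.2, B = V + 39.2·(cos 76.40°, sin 76.40°) = (32.97, 39.60). VB is perpendicular to BT; with |BT| = 24.7 on the left of VB, T = B + 24.7·(-0.9720, 0.2351) = (8.963, 45.40). Then |CT| = |T − C| = 46.28.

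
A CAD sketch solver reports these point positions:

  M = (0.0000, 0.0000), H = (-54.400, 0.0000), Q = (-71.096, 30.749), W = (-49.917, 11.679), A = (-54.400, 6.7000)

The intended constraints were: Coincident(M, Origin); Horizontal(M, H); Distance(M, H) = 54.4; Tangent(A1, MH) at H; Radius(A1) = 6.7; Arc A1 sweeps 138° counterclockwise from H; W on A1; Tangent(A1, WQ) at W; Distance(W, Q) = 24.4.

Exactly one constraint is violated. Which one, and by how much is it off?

Distance(W, Q) = 24.4 — off by 4.10.

M = (0.00, 0.00) ✓; M.y = 0.00, H.y = 0.00 ✓; |MH| = 54.40 ✓; ∠(AH, HM) = 90.00° ✓; |AH| = 6.700 ✓; bearing(A→W) − bearing(A→H) = 138.0° ✓; |AW| = 6.700 ✓; ∠(AW, WQ) = 90.00° ✓; |WQ| = 28.50 ✗.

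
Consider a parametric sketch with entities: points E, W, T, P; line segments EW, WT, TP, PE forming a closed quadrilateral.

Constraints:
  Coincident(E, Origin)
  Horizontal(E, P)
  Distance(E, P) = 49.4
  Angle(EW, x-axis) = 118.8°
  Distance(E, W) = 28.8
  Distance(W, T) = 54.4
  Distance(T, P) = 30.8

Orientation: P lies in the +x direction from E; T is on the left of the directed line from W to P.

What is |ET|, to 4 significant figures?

49.96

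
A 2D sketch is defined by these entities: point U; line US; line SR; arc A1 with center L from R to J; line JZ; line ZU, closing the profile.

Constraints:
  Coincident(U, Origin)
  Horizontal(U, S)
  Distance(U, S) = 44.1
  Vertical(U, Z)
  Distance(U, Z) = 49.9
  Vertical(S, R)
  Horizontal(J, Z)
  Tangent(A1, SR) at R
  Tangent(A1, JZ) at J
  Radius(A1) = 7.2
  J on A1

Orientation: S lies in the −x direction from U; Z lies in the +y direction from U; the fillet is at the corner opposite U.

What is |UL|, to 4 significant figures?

56.43

UZ is vertical with |UZ| = 49.9 and Z on the +y side, so Z = (0.000, 49.90). The virtual corner opposite U is at (-44.10, 49.90). A1 meets SR tangentially, so LR is at right angles to SR and A1 meets JZ tangentially, so LJ is at right angles to JZ, with radius 7.2, so the center L sits 7.2 in from both sides at L = (-36.90, 42.70). Then |UL| = |L − U| = 56.43.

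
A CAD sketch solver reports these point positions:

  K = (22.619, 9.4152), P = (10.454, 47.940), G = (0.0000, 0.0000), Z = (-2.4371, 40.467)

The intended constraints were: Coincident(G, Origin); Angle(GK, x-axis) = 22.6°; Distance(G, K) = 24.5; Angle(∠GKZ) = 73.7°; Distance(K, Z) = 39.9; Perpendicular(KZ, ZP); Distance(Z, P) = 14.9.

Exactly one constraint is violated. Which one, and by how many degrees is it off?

Perpendicular(KZ, ZP) — off by 8.80°.

G = (0.00, 0.00) ✓; GK at 22.60° ✓; |GK| = 24.50 ✓; ∠GKZ = 73.70° ✓; |KZ| = 39.90 ✓; ∠(KZ, ZP) = 98.80° ✗; |ZP| = 14.90 ✓.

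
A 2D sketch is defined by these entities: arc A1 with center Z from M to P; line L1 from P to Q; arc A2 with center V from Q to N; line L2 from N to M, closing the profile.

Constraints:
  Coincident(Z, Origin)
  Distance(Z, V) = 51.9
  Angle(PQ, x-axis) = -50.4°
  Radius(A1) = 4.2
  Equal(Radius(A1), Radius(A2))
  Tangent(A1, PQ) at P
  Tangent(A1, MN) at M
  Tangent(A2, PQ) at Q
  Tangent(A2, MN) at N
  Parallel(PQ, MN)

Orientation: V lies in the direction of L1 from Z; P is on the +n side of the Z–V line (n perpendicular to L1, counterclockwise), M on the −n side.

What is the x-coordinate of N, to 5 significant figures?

29.846

The slot axis is L1's direction at -50.4°, so u = (cos -50.4°, sin -50.4°) = (0.63742, -0.77051) and n = (−sin -50.4°, cos -50.4°) = (0.77051, 0.63742). Z is at the origin and V lies 51.9 along u from Z, so V = 51.9·u = (33.082, -39.990). Tangency of A1 to both parallel lines with radius 4.2 puts P and M at Z ± 4.2·n: P = (3.2362, 2.6772), M = (-3.2362, -2.6772). Equal radii place Q and N the same way about V: Q = V + 4.2·n = (36.318, -37.312), N = V − 4.2·n = (29.846, -42.667). So N.x = 29.846.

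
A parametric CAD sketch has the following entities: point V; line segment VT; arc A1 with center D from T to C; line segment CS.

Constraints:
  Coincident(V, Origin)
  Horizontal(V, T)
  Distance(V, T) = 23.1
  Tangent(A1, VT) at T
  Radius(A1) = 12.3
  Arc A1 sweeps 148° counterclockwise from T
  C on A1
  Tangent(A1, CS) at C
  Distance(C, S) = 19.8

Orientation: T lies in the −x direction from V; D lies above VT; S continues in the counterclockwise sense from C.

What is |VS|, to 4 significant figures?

47.09

On A1, T sits at bearing -90° from D; a 148° counterclockwise sweep puts C at bearing 58°, so C = D + 12.3·(cos 58°, sin 58°) = (-16.58, 22.73). The tangent condition forces DC to be normal to CS, so CS runs along (−sin 58°, cos 58°); with |CS| = 19.8, S = (-33.37, 33.22). Then |VS| = |S − V| = 47.09.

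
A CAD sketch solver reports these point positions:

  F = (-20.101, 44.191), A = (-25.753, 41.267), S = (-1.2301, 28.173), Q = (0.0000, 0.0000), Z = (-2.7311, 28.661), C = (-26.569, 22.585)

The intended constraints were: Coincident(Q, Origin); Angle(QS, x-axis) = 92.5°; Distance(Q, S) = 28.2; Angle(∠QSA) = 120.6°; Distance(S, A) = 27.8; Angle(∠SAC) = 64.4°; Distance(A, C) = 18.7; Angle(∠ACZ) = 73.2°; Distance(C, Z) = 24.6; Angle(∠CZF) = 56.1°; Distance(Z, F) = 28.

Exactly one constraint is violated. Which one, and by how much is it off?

Distance(Z, F) = 28 — off by 4.70.

Q = (0.00, 0.00) ✓; QS at 92.50° ✓; |QS| = 28.20 ✓; ∠QSA = 120.6° ✓; |SA| = 27.80 ✓; ∠SAC = 64.40° ✓; |AC| = 18.70 ✓; ∠ACZ = 73.20° ✓; |CZ| = 24.60 ✓; ∠CZF = 56.10° ✓; |ZF| = 23.30 ✗.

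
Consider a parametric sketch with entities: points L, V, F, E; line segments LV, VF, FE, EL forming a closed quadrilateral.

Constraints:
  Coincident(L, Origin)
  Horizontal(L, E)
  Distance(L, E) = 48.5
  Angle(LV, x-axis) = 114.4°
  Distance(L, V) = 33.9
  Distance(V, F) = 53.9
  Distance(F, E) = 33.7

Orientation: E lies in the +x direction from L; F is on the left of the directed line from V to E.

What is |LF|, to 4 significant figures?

51.49

Checks: |VF| = 53.90 ✓; |FE| = 33.70 ✓.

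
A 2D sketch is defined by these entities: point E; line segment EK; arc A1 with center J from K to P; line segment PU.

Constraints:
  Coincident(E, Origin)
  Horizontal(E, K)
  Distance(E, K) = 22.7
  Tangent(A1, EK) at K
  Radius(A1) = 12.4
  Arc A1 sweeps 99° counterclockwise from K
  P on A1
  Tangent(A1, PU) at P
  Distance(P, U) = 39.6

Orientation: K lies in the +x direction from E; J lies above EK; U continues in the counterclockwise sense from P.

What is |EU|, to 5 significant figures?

60.695

On A1, K sits at bearing -90° from J; a 99° counterclockwise sweep puts P at bearing 9°, so P = J + 12.4·(cos 9°, sin 9°) = (34.947, 14.340). Tangency of A1 to PU means the radius JP is perpendicular to PU, so PU runs along (−sin 9°, cos 9°); with |PU| = 39.6, U = (28.753, 53.452). Then |EU| = |U − E| = 60.695.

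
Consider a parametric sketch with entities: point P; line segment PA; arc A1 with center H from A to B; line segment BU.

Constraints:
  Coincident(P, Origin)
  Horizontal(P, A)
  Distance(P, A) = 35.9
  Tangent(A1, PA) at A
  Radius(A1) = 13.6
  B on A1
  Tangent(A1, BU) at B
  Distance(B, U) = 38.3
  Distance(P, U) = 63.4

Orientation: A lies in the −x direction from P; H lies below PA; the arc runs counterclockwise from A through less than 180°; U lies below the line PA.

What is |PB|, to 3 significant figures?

52.0

Checks: |HB| = 13.60 ✓; ∠(HB, BU) = 90.00° ✓; |BU| = 38.30 ✓; |PU| = 63.40 ✓.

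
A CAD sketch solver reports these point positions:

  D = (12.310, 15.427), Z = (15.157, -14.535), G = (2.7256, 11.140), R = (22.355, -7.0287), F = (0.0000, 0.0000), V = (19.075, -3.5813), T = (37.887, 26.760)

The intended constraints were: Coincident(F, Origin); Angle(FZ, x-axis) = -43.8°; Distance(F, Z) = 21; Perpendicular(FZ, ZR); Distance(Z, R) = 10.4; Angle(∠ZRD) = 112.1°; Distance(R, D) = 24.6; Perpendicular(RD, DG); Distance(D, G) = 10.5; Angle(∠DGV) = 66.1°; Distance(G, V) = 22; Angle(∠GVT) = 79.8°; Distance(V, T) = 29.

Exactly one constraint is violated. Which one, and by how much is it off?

Distance(V, T) = 29 — off by 6.70.

F = (0.00, 0.00) ✓; FZ at -43.80° ✓; |FZ| = 21.00 ✓; ∠(FZ, ZR) = 90.00° ✓; |ZR| = 10.40 ✓; ∠ZRD = 112.1° ✓; |RD| = 24.60 ✓; ∠(RD, DG) = 90.00° ✓; |DG| = 10.50 ✓; ∠DGV = 66.10° ✓; |GV| = 22.00 ✓; ∠GVT = 79.80° ✓; |VT| = 35.70 ✗.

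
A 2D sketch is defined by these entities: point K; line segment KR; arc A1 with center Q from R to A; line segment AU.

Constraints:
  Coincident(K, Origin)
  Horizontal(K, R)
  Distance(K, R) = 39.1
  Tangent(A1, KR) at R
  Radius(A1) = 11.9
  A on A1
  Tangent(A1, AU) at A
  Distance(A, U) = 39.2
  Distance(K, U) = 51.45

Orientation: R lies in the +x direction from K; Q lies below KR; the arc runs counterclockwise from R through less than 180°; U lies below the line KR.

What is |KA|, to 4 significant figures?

29.03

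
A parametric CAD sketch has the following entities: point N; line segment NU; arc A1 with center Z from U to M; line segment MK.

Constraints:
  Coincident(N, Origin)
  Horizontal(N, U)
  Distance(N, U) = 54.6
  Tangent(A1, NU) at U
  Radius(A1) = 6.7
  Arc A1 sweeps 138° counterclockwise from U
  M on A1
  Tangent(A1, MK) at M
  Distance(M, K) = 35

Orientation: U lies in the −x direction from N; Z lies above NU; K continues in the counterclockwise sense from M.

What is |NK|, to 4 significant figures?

83.83

N is at the origin; N and U share the same y with |NU| = 54.6 and U on the −x side, so U = (-54.60, 0.000). A1 meets NU tangentially, so ZU is at right angles to NU, so Z = U + (0, 6.7) = (-54.60, 6.700). On A1, U sits at bearing -90° from Z; a 138° counterclockwise sweep puts M at bearing 48°, so M = Z + 6.7·(cos 48°, sin 48°) = (-50.12, 11.68). Tangency of A1 to MK means the radius ZM is perpendicular to MK, so MK runs along (−sin 48°, cos 48°); with |MK| = 35.0, K = (-76.13, 35.10). Then |NK| = |K − N| = 83.83.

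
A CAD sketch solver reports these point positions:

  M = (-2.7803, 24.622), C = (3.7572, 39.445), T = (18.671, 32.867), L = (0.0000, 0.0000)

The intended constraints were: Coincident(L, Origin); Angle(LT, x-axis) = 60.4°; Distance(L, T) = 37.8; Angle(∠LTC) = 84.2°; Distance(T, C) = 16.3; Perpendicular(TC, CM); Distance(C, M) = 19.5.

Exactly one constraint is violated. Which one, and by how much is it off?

Distance(C, M) = 19.5 — off by 3.30.

L = (0.00, 0.00) ✓; LT at 60.40° ✓; |LT| = 37.80 ✓; ∠LTC = 84.20° ✓; |TC| = 16.30 ✓; ∠(TC, CM) = 90.00° ✓; |CM| = 16.20 ✗.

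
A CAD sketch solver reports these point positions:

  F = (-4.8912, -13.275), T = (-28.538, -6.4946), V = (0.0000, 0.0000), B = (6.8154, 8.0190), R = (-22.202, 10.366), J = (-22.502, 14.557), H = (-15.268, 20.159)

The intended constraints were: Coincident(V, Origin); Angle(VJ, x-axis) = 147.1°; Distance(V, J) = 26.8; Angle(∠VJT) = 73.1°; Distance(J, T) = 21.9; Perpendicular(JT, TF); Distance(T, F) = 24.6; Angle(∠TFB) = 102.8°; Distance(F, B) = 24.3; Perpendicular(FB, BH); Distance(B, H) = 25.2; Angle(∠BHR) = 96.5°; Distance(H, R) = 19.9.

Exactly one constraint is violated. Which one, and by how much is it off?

Distance(H, R) = 19.9 — off by 7.90.

V = (0.00, 0.00) ✓; VJ at 147.1° ✓; |VJ| = 26.80 ✓; ∠VJT = 73.10° ✓; |JT| = 21.90 ✓; ∠(JT, TF) = 90.00° ✓; |TF| = 24.60 ✓; ∠TFB = 102.8° ✓; |FB| = 24.30 ✓; ∠(FB, BH) = 90.00° ✓; |BH| = 25.20 ✓; ∠BHR = 96.50° ✓; |HR| = 12.00 ✗.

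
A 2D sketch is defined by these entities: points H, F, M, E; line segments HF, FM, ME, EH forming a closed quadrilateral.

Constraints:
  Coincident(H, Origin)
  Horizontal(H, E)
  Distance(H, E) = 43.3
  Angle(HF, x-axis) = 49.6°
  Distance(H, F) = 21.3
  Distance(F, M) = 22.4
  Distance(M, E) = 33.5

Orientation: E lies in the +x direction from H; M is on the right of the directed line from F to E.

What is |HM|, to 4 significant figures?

11.90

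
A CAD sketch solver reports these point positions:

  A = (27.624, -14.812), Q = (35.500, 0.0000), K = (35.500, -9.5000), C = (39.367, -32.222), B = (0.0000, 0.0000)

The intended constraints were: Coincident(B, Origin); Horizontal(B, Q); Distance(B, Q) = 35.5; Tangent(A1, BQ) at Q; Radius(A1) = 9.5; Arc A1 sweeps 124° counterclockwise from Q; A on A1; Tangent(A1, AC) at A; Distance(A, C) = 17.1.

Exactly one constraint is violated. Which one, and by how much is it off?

Distance(A, C) = 17.1 — off by 3.90.

B = (0.00, 0.00) ✓; B.y = 0.00, Q.y = 0.00 ✓; |BQ| = 35.50 ✓; ∠(KQ, QB) = 90.00° ✓; |KQ| = 9.500 ✓; bearing(K→A) − bearing(K→Q) = 124.0° ✓; |KA| = 9.500 ✓; ∠(KA, AC) = 90.00° ✓; |AC| = 21.00 ✗.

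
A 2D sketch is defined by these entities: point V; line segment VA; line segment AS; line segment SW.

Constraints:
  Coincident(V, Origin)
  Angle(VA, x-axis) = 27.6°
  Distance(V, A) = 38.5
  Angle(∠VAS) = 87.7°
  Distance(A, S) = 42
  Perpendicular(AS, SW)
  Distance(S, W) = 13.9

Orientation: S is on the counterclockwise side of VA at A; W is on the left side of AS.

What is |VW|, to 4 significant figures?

47.33

V is at the origin; VA runs at 27.6° with length 38.5, so A = 38.5·(cos 27.6°, sin 27.6°) = (34.12, 17.84). ∠VAS = 87.7°, so AS runs at 27.6° + (180° − 87.7°) = 119.9° from the x-axis; with |AS| = 42.0, S = A + 42.0·(cos 119.9°, sin 119.9°) = (13.18, 54.25). The perpendicularity gives SW at right angles to AS; with |SW| = 13.9 on the left of AS, W = S + 13.9·(-0.8669, -0.4985) = (1.132, 47.32). Then |VW| = |W − V| = 47.33.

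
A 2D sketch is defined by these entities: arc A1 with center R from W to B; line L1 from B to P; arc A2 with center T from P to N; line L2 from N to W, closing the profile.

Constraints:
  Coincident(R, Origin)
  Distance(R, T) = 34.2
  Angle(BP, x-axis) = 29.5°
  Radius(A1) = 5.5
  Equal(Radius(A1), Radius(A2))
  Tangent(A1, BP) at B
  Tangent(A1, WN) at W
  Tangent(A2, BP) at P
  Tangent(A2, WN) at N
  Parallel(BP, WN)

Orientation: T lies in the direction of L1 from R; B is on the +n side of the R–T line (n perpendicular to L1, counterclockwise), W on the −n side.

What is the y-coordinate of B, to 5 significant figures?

4.7870

The slot axis is L1's direction at 29.5°, so u = (cos 29.5°, sin 29.5°) = (0.87036, 0.49242) and n = (−sin 29.5°, cos 29.5°) = (-0.49242, 0.87036). R is at the origin and T lies 34.2 along u from R, so T = 34.2·u = (29.766, 16.841). Tangency of A1 to both parallel lines with radius 5.5 puts B and W at R ± 5.5·n: B = (-2.7083, 4.7870), W = (2.7083, -4.7870). So B.y = 4.7870.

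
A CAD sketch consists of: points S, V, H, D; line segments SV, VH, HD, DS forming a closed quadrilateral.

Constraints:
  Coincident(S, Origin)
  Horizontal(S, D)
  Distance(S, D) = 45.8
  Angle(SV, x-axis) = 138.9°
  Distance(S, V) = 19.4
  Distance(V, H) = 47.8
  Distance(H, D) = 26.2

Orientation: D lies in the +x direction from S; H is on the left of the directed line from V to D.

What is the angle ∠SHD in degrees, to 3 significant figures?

86.5°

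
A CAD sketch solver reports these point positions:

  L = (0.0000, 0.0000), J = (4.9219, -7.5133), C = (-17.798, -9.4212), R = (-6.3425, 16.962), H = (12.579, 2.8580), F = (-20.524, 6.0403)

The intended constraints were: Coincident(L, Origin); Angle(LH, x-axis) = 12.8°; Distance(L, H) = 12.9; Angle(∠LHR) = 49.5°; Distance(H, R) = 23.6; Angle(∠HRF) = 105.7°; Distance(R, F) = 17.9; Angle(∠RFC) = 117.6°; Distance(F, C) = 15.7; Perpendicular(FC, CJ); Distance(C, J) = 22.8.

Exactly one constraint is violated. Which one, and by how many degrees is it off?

Perpendicular(FC, CJ) — off by 5.20°.

L = (0.00, 0.00) ✓; LH at 12.80° ✓; |LH| = 12.90 ✓; ∠LHR = 49.50° ✓; |HR| = 23.60 ✓; ∠HRF = 105.7° ✓; |RF| = 17.90 ✓; ∠RFC = 117.6° ✓; |FC| = 15.70 ✓; ∠(FC, CJ) = 84.80° ✗; |CJ| = 22.80 ✓.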